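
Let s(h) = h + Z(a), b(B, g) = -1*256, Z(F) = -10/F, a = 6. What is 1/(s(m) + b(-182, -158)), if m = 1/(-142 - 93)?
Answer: -705/181658 ≈ -0.0038809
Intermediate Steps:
b(B, g) = -256
m = -1/235 (m = 1/(-235) = -1/235 ≈ -0.0042553)
s(h) = -5/3 + h (s(h) = h - 10/6 = h - 10*⅙ = h - 5/3 = -5/3 + h)
1/(s(m) + b(-182, -158)) = 1/((-5/3 - 1/235) - 256) = 1/(-1178/705 - 256) = 1/(-181658/705) = -705/181658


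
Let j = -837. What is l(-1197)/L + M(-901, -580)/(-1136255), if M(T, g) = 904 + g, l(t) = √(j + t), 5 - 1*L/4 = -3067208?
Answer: -324/1136255 + 3*I*√226/12268852 ≈ -0.00028515 + 3.676e-6*I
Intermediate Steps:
L = 12268852 (L = 20 - 4*(-3067208) = 20 + 12268832 = 12268852)
l(t) = √(-837 + t)
l(-1197)/L + M(-901, -580)/(-1136255) = √(-837 - 1197)/12268852 + (904 - 580)/(-1136255) = √(-2034)*(1/12268852) + 324*(-1/1136255) = (3*I*√226)*(1/12268852) - 324/1136255 = 3*I*√226/12268852 - 324/1136255 = -324/1136255 + 3*I*√226/12268852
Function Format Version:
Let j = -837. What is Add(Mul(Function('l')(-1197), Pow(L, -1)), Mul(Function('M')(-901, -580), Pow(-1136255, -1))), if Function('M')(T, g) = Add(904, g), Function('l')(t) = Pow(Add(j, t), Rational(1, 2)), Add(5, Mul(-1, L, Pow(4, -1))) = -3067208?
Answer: Add(Rational(-324, 1136255), Mul(Rational(3, 12268852), I, Pow(226, Rational(1, 2)))) ≈ Add(-0.00028515, Mul(3.6760e-6, I))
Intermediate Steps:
L = 12268852 (L = Add(20, Mul(-4, -3067208)) = Add(20, 12268832) = 12268852)
Function('l')(t) = Pow(Add(-837, t), Rational(1, 2))
Add(Mul(Function('l')(-1197), Pow(L, -1)), Mul(Function('M')(-901, -580), Pow(-1136255, -1))) = Add(Mul(Pow(Add(-837, -1197), Rational(1, 2)), Pow(12268852, -1)), Mul(Add(904, -580), Pow(-1136255, -1))) = Add(Mul(Pow(-2034, Rational(1, 2)), Rational(1, 12268852)), Mul(324, Rational(-1, 1136255))) = Add(Mul(Mul(3, I, Pow(226, Rational(1, 2))), Rational(1, 12268852)), Rational(-324, 1136255)) = Add(Mul(Rational(3, 12268852), I, Pow(226, Rational(1, 2))), Rational(-324, 1136255)) = Add(Rational(-324, 1136255), Mul(Rational(3, 12268852), I, Pow(226, Rational(1, 2))))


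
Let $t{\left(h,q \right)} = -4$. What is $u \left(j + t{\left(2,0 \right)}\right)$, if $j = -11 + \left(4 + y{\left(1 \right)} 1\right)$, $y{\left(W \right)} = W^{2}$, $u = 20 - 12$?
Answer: $-80$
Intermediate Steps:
$u = 8$ ($u = 20 - 12 = 8$)
$j = -6$ ($j = -11 + \left(4 + 1^{2} \cdot 1\right) = -11 + \left(4 + 1 \cdot 1\right) = -11 + \left(4 + 1\right) = -11 + 5 = -6$)
$u \left(j + t{\left(2,0 \right)}\right) = 8 \left(-6 - 4\right) = 8 \left(-10\right) = -80$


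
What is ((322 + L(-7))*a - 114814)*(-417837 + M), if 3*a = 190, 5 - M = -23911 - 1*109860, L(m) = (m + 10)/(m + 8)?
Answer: 26767257404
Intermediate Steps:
L(m) = (10 + m)/(8 + m)
M = 133776 (M = 5 - (-23911 - 1*109860) = 5 - (-23911 - 109860) = 5 - 1*(-133771) = 5 + 133771 = 133776)
a = 190/3 (a = (1/3)*190 = 190/3 ≈ 63.333)
((322 + L(-7))*a - 114814)*(-417837 + M) = ((322 + (10 - 7)/(8 - 7))*(190/3) - 114814)*(-417837 + 133776) = ((322 + 3/1)*(190/3) - 114814)*(-284061) = ((322 + 1*3)*(190/3) - 114814)*(-284061) = ((322 + 3)*(190/3) - 114814)*(-284061) = (325*(190/3) - 114814)*(-284061) = (61750/3 - 114814)*(-284061) = -282692/3*(-284061) = 26767257404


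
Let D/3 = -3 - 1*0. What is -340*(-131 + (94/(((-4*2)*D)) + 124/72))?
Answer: 391595/9 ≈ 43511.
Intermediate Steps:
D = -9 (D = 3*(-3 - 1*0) = 3*(-3 + 0) = 3*(-3) = -9)
-340*(-131 + (94/(((-4*2)*D)) + 124/72)) = -340*(-131 + (94/((-4*2*(-9))) + 124/72)) = -340*(-131 + (94/((-8*(-9))) + 124*(1/72))) = -340*(-131 + (94/72 + 31/18)) = -340*(-131 + (94*(1/72) + 31/18)) = -340*(-131 + (47/36 + 31/18)) = -340*(-131 + 109/36) = -340*(-4607/36) = 391595/9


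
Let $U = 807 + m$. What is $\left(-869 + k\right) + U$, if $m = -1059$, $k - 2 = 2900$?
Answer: $1781$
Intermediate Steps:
$k = 2902$ ($k = 2 + 2900 = 2902$)
$U = -252$ ($U = 807 - 1059 = -252$)
$\left(-869 + k\right) + U = \left(-869 + 2902\right) - 252 = 2033 - 252 = 1781$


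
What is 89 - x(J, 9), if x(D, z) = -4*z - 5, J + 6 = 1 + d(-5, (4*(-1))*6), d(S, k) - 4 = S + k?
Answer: 130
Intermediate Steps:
d(S, k) = 4 + S + k (d(S, k) = 4 + (S + k) = 4 + S + k)
J = -30 (J = -6 + (1 + (4 - 5 + (4*(-1))*6)) = -6 + (1 + (4 - 5 - 4*6)) = -6 + (1 + (4 - 5 - 24)) = -6 + (1 - 25) = -6 - 24 = -30)
x(D, z) = -5 - 4*z
89 - x(J, 9) = 89 - (-5 - 4*9) = 89 - (-5 - 36) = 89 - 1*(-41) = 89 + 41 = 130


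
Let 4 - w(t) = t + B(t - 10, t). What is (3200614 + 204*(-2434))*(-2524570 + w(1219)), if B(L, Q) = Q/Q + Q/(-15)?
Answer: -102445539058538/15 ≈ -6.8297e+12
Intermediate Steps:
B(L, Q) = 1 - Q/15 (B(L, Q) = 1 + Q*(-1/15) = 1 - Q/15)
w(t) = 3 - 14*t/15 (w(t) = 4 - (t + (1 - t/15)) = 4 - (1 + 14*t/15) = 4 + (-1 - 14*t/15) = 3 - 14*t/15)
(3200614 + 204*(-2434))*(-2524570 + w(1219)) = (3200614 + 204*(-2434))*(-2524570 + (3 - 14/15*1219)) = (3200614 - 496536)*(-2524570 + (3 - 17066/15)) = 2704078*(-2524570 - 17021/15) = 2704078*(-37885571/15) = -102445539058538/15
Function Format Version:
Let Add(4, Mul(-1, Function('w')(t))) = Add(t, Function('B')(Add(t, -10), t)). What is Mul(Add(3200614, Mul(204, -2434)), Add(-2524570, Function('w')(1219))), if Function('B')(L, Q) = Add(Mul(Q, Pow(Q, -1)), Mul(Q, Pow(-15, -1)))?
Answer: Rational(-102445539058538, 15) ≈ -6.8297e+12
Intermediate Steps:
Function('B')(L, Q) = Add(1, Mul(Rational(-1, 15), Q)) (Function('B')(L, Q) = Add(1, Mul(Q, Rational(-1, 15))) = Add(1, Mul(Rational(-1, 15), Q)))
Function('w')(t) = Add(3, Mul(Rational(-14, 15), t)) (Function('w')(t) = Add(4, Mul(-1, Add(t, Add(1, Mul(Rational(-1, 15), t))))) = Add(4, Mul(-1, Add(1, Mul(Rational(14, 15), t)))) = Add(4, Add(-1, Mul(Rational(-14, 15), t))) = Add(3, Mul(Rational(-14, 15), t)))
Mul(Add(3200614, Mul(204, -2434)), Add(-2524570, Function('w')(1219))) = Mul(Add(3200614, Mul(204, -2434)), Add(-2524570, Add(3, Mul(Rational(-14, 15), 1219)))) = Mul(Add(3200614, -496536), Add(-2524570, Add(3, Rational(-17066, 15)))) = Mul(2704078, Add(-2524570, Rational(-17021, 15))) = Mul(2704078, Rational(-37885571, 15)) = Rational(-102445539058538, 15)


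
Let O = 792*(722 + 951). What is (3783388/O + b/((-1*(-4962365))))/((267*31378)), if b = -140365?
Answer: 132775473727/393476058139927356 ≈ 3.3744e-7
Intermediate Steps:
O = 1325016 (O = 792*1673 = 1325016)
(3783388/O + b/((-1*(-4962365))))/((267*31378)) = (3783388/1325016 - 140365/((-1*(-4962365))))/((267*31378)) = (3783388*(1/1325016) - 140365/4962365)/8377926 = (135121/47322 - 140365*1/4962365)*(1/8377926) = (135121/47322 - 28073/992473)*(1/8377926) = (132775473727/46965807306)*(1/8377926) = 132775473727/393476058139927356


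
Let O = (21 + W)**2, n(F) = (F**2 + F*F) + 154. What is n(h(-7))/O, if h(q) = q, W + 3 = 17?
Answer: 36/175 ≈ 0.20571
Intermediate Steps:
W = 14 (W = -3 + 17 = 14)
n(F) = 154 + 2*F**2 (n(F) = (F**2 + F**2) + 154 = 2*F**2 + 154 = 154 + 2*F**2)
O = 1225 (O = (21 + 14)**2 = 35**2 = 1225)
n(h(-7))/O = (154 + 2*(-7)**2)/1225 = (154 + 2*49)*(1/1225) = (154 + 98)*(1/1225) = 252*(1/1225) = 36/175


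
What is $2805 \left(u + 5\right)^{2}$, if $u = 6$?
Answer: $339405$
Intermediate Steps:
$2805 \left(u + 5\right)^{2} = 2805 \left(6 + 5\right)^{2} = 2805 \cdot 11^{2} = 2805 \cdot 121 = 339405$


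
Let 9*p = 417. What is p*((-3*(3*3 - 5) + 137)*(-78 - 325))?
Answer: -7002125/3 ≈ -2.3340e+6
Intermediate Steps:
p = 139/3 (p = (⅑)*417 = 139/3 ≈ 46.333)
p*((-3*(3*3 - 5) + 137)*(-78 - 325)) = 139*((-3*(3*3 - 5) + 137)*(-78 - 325))/3 = 139*((-3*(9 - 5) + 137)*(-403))/3 = 139*((-3*4 + 137)*(-403))/3 = 139*((-12 + 137)*(-403))/3 = 139*(125*(-403))/3 = (139/3)*(-50375) = -7002125/3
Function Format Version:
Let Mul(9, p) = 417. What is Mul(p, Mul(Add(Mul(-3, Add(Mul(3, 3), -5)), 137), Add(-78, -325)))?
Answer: Rational(-7002125, 3) ≈ -2.3340e+6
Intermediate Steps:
p = Rational(139, 3) (p = Mul(Rational(1, 9), 417) = Rational(139, 3) ≈ 46.333)
Mul(p, Mul(Add(Mul(-3, Add(Mul(3, 3), -5)), 137), Add(-78, -325))) = Mul(Rational(139, 3), Mul(Add(Mul(-3, Add(Mul(3, 3), -5)), 137), Add(-78, -325))) = Mul(Rational(139, 3), Mul(Add(Mul(-3, Add(9, -5)), 137), -403)) = Mul(Rational(139, 3), Mul(Add(Mul(-3, 4), 137), -403)) = Mul(Rational(139, 3), Mul(Add(-12, 137), -403)) = Mul(Rational(139, 3), Mul(125, -403)) = Mul(Rational(139, 3), -50375) = Rational(-7002125, 3)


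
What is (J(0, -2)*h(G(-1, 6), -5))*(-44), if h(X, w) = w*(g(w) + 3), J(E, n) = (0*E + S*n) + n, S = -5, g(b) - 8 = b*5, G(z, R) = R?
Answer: -24640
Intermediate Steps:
g(b) = 8 + 5*b (g(b) = 8 + b*5 = 8 + 5*b)
J(E, n) = -4*n (J(E, n) = (0*E - 5*n) + n = (0 - 5*n) + n = -5*n + n = -4*n)
h(X, w) = w*(11 + 5*w) (h(X, w) = w*((8 + 5*w) + 3) = w*(11 + 5*w))
(J(0, -2)*h(G(-1, 6), -5))*(-44) = ((-4*(-2))*(-5*(11 + 5*(-5))))*(-44) = (8*(-5*(11 - 25)))*(-44) = (8*(-5*(-14)))*(-44) = (8*70)*(-44) = 560*(-44) = -24640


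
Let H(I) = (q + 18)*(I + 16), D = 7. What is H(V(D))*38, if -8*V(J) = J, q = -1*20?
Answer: -2299/2 ≈ -1149.5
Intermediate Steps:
q = -20
V(J) = -J/8
H(I) = -32 - 2*I (H(I) = (-20 + 18)*(I + 16) = -2*(16 + I) = -32 - 2*I)
H(V(D))*38 = (-32 - (-1)*7/4)*38 = (-32 - 2*(-7/8))*38 = (-32 + 7/4)*38 = -121/4*38 = -2299/2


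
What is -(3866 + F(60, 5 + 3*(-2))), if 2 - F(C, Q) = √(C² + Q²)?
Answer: -3868 + √3601 ≈ -3808.0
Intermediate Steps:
F(C, Q) = 2 - √(C² + Q²)
-(3866 + F(60, 5 + 3*(-2))) = -(3866 + (2 - √(60² + (5 + 3*(-2))²))) = -(3866 + (2 - √(3600 + (5 - 6)²))) = -(3866 + (2 - √(3600 + (-1)²))) = -(3866 + (2 - √(3600 + 1))) = -(3866 + (2 - √3601)) = -(3868 - √3601) = -3868 + √3601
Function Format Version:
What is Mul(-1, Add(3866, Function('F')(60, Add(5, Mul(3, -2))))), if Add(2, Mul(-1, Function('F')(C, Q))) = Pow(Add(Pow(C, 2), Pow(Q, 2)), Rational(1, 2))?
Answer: Add(-3868, Pow(3601, Rational(1, 2))) ≈ -3808.0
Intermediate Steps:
Function('F')(C, Q) = Add(2, Mul(-1, Pow(Add(Pow(C, 2), Pow(Q, 2)), Rational(1, 2))))
Mul(-1, Add(3866, Function('F')(60, Add(5, Mul(3, -2))))) = Mul(-1, Add(3866, Add(2, Mul(-1, Pow(Add(Pow(60, 2), Pow(Add(5, Mul(3, -2)), 2)), Rational(1, 2)))))) = Mul(-1, Add(3866, Add(2, Mul(-1, Pow(Add(3600, Pow(Add(5, -6), 2)), Rational(1, 2)))))) = Mul(-1, Add(3866, Add(2, Mul(-1, Pow(Add(3600, Pow(-1, 2)), Rational(1, 2)))))) = Mul(-1, Add(3866, Add(2, Mul(-1, Pow(Add(3600, 1), Rational(1, 2)))))) = Mul(-1, Add(3866, Add(2, Mul(-1, Pow(3601, Rational(1, 2)))))) = Mul(-1, Add(3868, Mul(-1, Pow(3601, Rational(1, 2))))) = Add(-3868, Pow(3601, Rational(1, 2)))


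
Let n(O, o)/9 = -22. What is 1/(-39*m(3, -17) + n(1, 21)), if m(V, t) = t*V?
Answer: 1/1791 ≈ 0.00055835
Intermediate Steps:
n(O, o) = -198 (n(O, o) = 9*(-22) = -198)
m(V, t) = V*t
1/(-39*m(3, -17) + n(1, 21)) = 1/(-117*(-17) - 198) = 1/(-39*(-51) - 198) = 1/(1989 - 198) = 1/1791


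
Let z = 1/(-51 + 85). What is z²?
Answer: 1/1156 ≈ 0.00086505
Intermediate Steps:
z = 1/34 ≈ 0.029412
z² = (1/34)² = 1/1156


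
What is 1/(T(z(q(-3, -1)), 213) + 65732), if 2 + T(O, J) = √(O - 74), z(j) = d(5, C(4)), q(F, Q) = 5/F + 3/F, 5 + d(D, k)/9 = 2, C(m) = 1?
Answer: 65730/4320433001 - I*√101/4320433001 ≈ 1.5214e-5 - 2.3261e-9*I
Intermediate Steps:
d(D, k) = -27 (d(D, k) = -45 + 9*2 = -45 + 18 = -27)
q(F, Q) = 8/F
z(j) = -27
T(O, J) = -2 + √(-74 + O) (T(O, J) = -2 + √(O - 74) = -2 + √(-74 + O))
1/(T(z(q(-3, -1)), 213) + 65732) = 1/((-2 + √(-74 - 27)) + 65732) = 1/((-2 + √(-101)) + 65732) = 1/((-2 + I*√101) + 65732) = 1/(65730 + I*√101)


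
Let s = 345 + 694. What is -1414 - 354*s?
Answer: -369220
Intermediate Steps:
s = 1039
-1414 - 354*s = -1414 - 354*1039 = -1414 - 367806 = -369220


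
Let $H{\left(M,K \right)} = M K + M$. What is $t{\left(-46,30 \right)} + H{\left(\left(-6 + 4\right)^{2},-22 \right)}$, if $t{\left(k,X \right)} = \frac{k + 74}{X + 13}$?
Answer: $- \frac{3584}{43} \approx -83.349$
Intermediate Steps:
$t{\left(k,X \right)} = \frac{74 + k}{13 + X}$
$H{\left(M,K \right)} = M + K M$ ($H{\left(M,K \right)} = K M + M = M + K M$)
$t{\left(-46,30 \right)} + H{\left(\left(-6 + 4\right)^{2},-22 \right)} = \frac{74 - 46}{13 + 30} + \left(-6 + 4\right)^{2} \left(1 - 22\right) = \frac{1}{43} \cdot 28 + \left(-2\right)^{2} \left(-21\right) = \frac{1}{43} \cdot 28 + 4 \left(-21\right) = \frac{28}{43} - 84 = - \frac{3584}{43}$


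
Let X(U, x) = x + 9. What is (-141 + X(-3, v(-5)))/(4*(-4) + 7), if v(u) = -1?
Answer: 133/9 ≈ 14.778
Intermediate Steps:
X(U, x) = 9 + x
(-141 + X(-3, v(-5)))/(4*(-4) + 7) = (-141 + (9 - 1))/(4*(-4) + 7) = (-141 + 8)/(-16 + 7) = -133/(-9) = -⅑*(-133) = 133/9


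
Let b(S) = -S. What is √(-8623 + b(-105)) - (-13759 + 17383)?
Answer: -3624 + I*√8518 ≈ -3624.0 + 92.293*I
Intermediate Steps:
√(-8623 + b(-105)) - (-13759 + 17383) = √(-8623 - 1*(-105)) - (-13759 + 17383) = √(-8623 + 105) - 1*3624 = √(-8518) - 3624 = I*√8518 - 3624 = -3624 + I*√8518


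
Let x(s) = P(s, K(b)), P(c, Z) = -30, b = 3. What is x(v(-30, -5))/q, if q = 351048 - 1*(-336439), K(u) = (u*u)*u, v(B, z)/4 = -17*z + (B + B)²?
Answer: -30/687487 ≈ -4.3637e-5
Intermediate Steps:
v(B, z) = -68*z + 16*B² (v(B, z) = 4*(-17*z + (B + B)²) = 4*(-17*z + (2*B)²) = 4*(-17*z + 4*B²) = -68*z + 16*B²)
K(u) = u³ (K(u) = u²*u = u³)
x(s) = -30
q = 687487 (q = 351048 + 336439 = 687487)
x(v(-30, -5))/q = -30/687487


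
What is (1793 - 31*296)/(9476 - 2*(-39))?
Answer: -7383/9554 ≈ -0.77277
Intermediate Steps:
(1793 - 31*296)/(9476 - 2*(-39)) = (1793 - 9176)/(9476 + 78) = -7383/9554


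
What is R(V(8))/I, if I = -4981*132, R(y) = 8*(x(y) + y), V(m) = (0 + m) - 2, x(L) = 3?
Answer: -6/54791 ≈ -0.00010951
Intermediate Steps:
V(m) = -2 + m (V(m) = m - 2 = -2 + m)
R(y) = 24 + 8*y (R(y) = 8*(3 + y) = 24 + 8*y)
I = -657492
R(V(8))/I = (24 + 8*(-2 + 8))/(-657492) = (24 + 8*6)*(-1/657492) = (24 + 48)*(-1/657492) = 72*(-1/657492) = -6/54791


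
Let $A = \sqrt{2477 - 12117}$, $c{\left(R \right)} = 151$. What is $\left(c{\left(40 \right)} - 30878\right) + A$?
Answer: $-30727 + 2 i \sqrt{2410} \approx -30727.0 + 98.183 i$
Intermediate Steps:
$A = 2 i \sqrt{2410}$ ($A = \sqrt{-9640} = 2 i \sqrt{2410} \approx 98.183 i$)
$\left(c{\left(40 \right)} - 30878\right) + A = \left(151 - 30878\right) + 2 i \sqrt{2410} = -30727 + 2 i \sqrt{2410}$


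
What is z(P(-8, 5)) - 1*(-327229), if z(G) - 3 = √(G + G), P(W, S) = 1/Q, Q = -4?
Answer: 327232 + I*√2/2 ≈ 3.2723e+5 + 0.70711*I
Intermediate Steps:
P(W, S) = -¼ (P(W, S) = 1/(-4) = -¼)
z(G) = 3 + √2*√G (z(G) = 3 + √(G + G) = 3 + √(2*G) = 3 + √2*√G)
z(P(-8, 5)) - 1*(-327229) = (3 + √2*√(-¼)) - 1*(-327229) = (3 + √2*(I/2)) + 327229 = (3 + I*√2/2) + 327229 = 327232 + I*√2/2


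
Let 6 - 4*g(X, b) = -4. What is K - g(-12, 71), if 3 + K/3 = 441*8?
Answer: 21145/2 ≈ 10573.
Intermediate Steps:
g(X, b) = 5/2 (g(X, b) = 3/2 - ¼*(-4) = 3/2 + 1 = 5/2)
K = 10575 (K = -9 + 3*(441*8) = -9 + 3*3528 = -9 + 10584 = 10575)
K - g(-12, 71) = 10575 - 1*5/2 = 10575 - 5/2 = 21145/2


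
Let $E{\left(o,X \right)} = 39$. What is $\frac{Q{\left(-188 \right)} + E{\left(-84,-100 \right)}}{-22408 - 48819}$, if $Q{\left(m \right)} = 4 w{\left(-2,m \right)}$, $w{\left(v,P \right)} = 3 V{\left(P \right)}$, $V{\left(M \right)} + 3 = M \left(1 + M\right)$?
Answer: $- \frac{421875}{71227} \approx -5.923$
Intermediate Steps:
$V{\left(M \right)} = -3 + M \left(1 + M\right)$
$w{\left(v,P \right)} = -9 + 3 P + 3 P^{2}$ ($w{\left(v,P \right)} = 3 \left(-3 + P + P^{2}\right) = -9 + 3 P + 3 P^{2}$)
$Q{\left(m \right)} = -36 + 12 m + 12 m^{2}$ ($Q{\left(m \right)} = 4 \left(-9 + 3 m + 3 m^{2}\right) = -36 + 12 m + 12 m^{2}$)
$\frac{Q{\left(-188 \right)} + E{\left(-84,-100 \right)}}{-22408 - 48819} = \frac{\left(-36 + 12 \left(-188\right) + 12 \left(-188\right)^{2}\right) + 39}{-22408 - 48819} = \frac{\left(-36 - 2256 + 12 \cdot 35344\right) + 39}{-71227} = \left(\left(-36 - 2256 + 424128\right) + 39\right) \left(- \frac{1}{71227}\right) = \left(421836 + 39\right) \left(- \frac{1}{71227}\right) = 421875 \left(- \frac{1}{71227}\right) = - \frac{421875}{71227}$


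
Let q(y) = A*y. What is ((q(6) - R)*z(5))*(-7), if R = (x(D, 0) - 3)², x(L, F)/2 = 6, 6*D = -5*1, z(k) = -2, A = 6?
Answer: -630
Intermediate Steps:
D = -⅚ (D = (-5*1)/6 = (⅙)*(-5) = -⅚ ≈ -0.83333)
x(L, F) = 12 (x(L, F) = 2*6 = 12)
R = 81 (R = (12 - 3)² = 9² = 81)
q(y) = 6*y
((q(6) - R)*z(5))*(-7) = ((6*6 - 1*81)*(-2))*(-7) = ((36 - 81)*(-2))*(-7) = -45*(-2)*(-7) = 90*(-7) = -630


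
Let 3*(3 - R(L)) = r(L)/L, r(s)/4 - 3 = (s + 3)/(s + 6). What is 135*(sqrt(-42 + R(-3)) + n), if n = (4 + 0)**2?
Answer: 2160 + 45*I*sqrt(339) ≈ 2160.0 + 828.54*I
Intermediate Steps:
r(s) = 12 + 4*(3 + s)/(6 + s) (r(s) = 12 + 4*((s + 3)/(s + 6)) = 12 + 4*((3 + s)/(6 + s)) = 12 + 4*(3 + s)/(6 + s))
n = 16 (n = 4**2 = 16)
R(L) = 3 - 4*(21 + 4*L)/(3*L*(6 + L)) (R(L) = 3 - 4*(21 + 4*L)/(6 + L)/(3*L) = 3 - 4*(21 + 4*L)/(3*L*(6 + L)))
135*(sqrt(-42 + R(-3)) + n) = 135*(sqrt(-42 + (1/3)*(-84 + 9*(-3)**2 + 38*(-3))/(-3*(6 - 3))) + 16) = 135*(sqrt(-42 + (1/3)*(-1/3)*(-84 + 9*9 - 114)/3) + 16) = 135*(sqrt(-42 + (1/3)*(-1/3)*(1/3)*(-84 + 81 - 114)) + 16) = 135*(sqrt(-42 + (1/3)*(-1/3)*(1/3)*(-117)) + 16) = 135*(sqrt(-42 + 13/3) + 16) = 135*(sqrt(-113/3) + 16) = 135*(I*sqrt(339)/3 + 16) = 135*(16 + I*sqrt(339)/3) = 2160 + 45*I*sqrt(339)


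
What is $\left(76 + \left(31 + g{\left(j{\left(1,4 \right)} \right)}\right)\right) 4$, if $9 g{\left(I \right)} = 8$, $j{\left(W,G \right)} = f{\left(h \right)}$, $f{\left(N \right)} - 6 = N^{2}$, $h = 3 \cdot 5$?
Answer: $\frac{3884}{9} \approx 431.56$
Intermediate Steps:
$h = 15$
$f{\left(N \right)} = 6 + N^{2}$
$j{\left(W,G \right)} = 231$ ($j{\left(W,G \right)} = 6 + 15^{2} = 6 + 225 = 231$)
$g{\left(I \right)} = \frac{8}{9}$ ($g{\left(I \right)} = \frac{1}{9} \cdot 8 = \frac{8}{9}$)
$\left(76 + \left(31 + g{\left(j{\left(1,4 \right)} \right)}\right)\right) 4 = \left(76 + \left(31 + \frac{8}{9}\right)\right) 4 = \left(76 + \frac{287}{9}\right) 4 = \frac{971}{9} \cdot 4 = \frac{3884}{9}$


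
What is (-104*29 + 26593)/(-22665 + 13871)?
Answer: -23577/8794 ≈ -2.6810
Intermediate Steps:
(-104*29 + 26593)/(-22665 + 13871) = (-3016 + 26593)/(-8794) = 23577*(-1/8794) = -23577/8794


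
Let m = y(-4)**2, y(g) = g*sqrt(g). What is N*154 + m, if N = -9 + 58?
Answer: 7482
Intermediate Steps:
N = 49
y(g) = g**(3/2)
m = -64 (m = ((-4)**(3/2))**2 = (-8*I)**2 = -64)
N*154 + m = 49*154 - 64 = 7546 - 64 = 7482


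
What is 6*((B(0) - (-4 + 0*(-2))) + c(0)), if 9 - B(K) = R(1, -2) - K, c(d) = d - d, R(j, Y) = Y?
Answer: 90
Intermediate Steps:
c(d) = 0
B(K) = 11 + K (B(K) = 9 - (-2 - K) = 9 + (2 + K) = 11 + K)
6*((B(0) - (-4 + 0*(-2))) + c(0)) = 6*(((11 + 0) - (-4 + 0*(-2))) + 0) = 6*((11 - (-4 + 0)) + 0) = 6*((11 - 1*(-4)) + 0) = 6*((11 + 4) + 0) = 6*(15 + 0) = 6*15 = 90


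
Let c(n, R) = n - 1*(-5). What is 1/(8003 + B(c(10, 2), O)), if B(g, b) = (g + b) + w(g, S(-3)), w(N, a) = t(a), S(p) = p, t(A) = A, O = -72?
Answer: 1/7943 ≈ 0.00012590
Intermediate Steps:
w(N, a) = a
c(n, R) = 5 + n (c(n, R) = n + 5 = 5 + n)
B(g, b) = -3 + b + g (B(g, b) = (g + b) - 3 = (b + g) - 3 = -3 + b + g)
1/(8003 + B(c(10, 2), O)) = 1/(8003 + (-3 - 72 + (5 + 10))) = 1/(8003 + (-3 - 72 + 15)) = 1/(8003 - 60) = 1/7943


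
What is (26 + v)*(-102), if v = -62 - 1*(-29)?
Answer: 714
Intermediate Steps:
v = -33 (v = -62 + 29 = -33)
(26 + v)*(-102) = (26 - 33)*(-102) = -7*(-102) = 714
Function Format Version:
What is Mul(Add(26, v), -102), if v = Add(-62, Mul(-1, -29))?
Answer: 714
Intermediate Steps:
v = -33 (v = Add(-62, 29) = -33)
Mul(Add(26, v), -102) = Mul(Add(26, -33), -102) = Mul(-7, -102) = 714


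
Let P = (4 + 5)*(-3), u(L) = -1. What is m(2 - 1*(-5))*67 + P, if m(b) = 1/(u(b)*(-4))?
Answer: -41/4 ≈ -10.250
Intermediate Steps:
P = -27 (P = 9*(-3) = -27)
m(b) = ¼ (m(b) = 1/(-1*(-4)) = 1/4 = ¼)
m(2 - 1*(-5))*67 + P = (¼)*67 - 27 = 67/4 - 27 = -41/4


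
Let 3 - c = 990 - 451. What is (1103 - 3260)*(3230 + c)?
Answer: -5810958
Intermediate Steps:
c = -536 (c = 3 - (990 - 451) = 3 - 1*539 = 3 - 539 = -536)
(1103 - 3260)*(3230 + c) = (1103 - 3260)*(3230 - 536) = -2157*2694 = -5810958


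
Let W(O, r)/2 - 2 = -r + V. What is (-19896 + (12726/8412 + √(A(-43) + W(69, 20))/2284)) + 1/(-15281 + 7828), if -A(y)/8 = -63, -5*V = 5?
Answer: -207879606565/10449106 + √466/2284 ≈ -19894.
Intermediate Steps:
V = -1 (V = -⅕*5 = -1)
A(y) = 504 (A(y) = -8*(-63) = 504)
W(O, r) = 2 - 2*r (W(O, r) = 4 + 2*(-r - 1) = 4 + 2*(-1 - r) = 4 + (-2 - 2*r) = 2 - 2*r)
(-19896 + (12726/8412 + √(A(-43) + W(69, 20))/2284)) + 1/(-15281 + 7828) = (-19896 + (12726/8412 + √(504 + (2 - 2*20))/2284)) + 1/(-15281 + 7828) = (-19896 + (12726*(1/8412) + √(504 + (2 - 40))*(1/2284))) + 1/(-7453) = (-19896 + (2121/1402 + √(504 - 38)*(1/2284))) - 1/7453 = (-19896 + (2121/1402 + √466*(1/2284))) - 1/7453 = (-19896 + (2121/1402 + √466/2284)) - 1/7453 = (-27892071/1402 + √466/2284) - 1/7453 = -207879606565/10449106 + √466/2284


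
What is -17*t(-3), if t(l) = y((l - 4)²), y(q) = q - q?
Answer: 0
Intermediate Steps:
y(q) = 0
t(l) = 0
-17*t(-3) = -17*0 = 0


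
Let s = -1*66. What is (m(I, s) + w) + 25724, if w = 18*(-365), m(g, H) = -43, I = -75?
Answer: 19111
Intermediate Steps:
s = -66
w = -6570
(m(I, s) + w) + 25724 = (-43 - 6570) + 25724 = -6613 + 25724 = 19111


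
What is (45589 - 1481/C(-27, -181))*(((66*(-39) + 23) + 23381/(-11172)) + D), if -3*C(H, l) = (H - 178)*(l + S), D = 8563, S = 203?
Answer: 13804666351603801/50385720 ≈ 2.7398e+8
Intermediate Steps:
C(H, l) = -(-178 + H)*(203 + l)/3 (C(H, l) = -(H - 178)*(l + 203)/3 = -(-178 + H)*(203 + l)/3)
(45589 - 1481/C(-27, -181))*(((66*(-39) + 23) + 23381/(-11172)) + D) = (45589 - 1481/(36134/3 - 203/3*(-27) + (178/3)*(-181) - ⅓*(-27)*(-181)))*(((66*(-39) + 23) + 23381/(-11172)) + 8563) = (45589 - 1481/(36134/3 + 1827 - 32218/3 - 1629))*(((-2574 + 23) + 23381*(-1/11172)) + 8563) = (45589 - 1481/4510/3)*((-2551 - 23381/11172) + 8563) = (45589 - 1481*3/4510)*(-28523153/11172 + 8563) = (45589 - 4443/4510)*(67142683/11172) = (205601947/4510)*(67142683/11172) = 13804666351603801/50385720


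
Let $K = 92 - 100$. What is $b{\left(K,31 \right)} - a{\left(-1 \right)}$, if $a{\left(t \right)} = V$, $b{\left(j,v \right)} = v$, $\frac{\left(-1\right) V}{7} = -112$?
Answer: $-753$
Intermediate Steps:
$K = -8$
$V = 784$ ($V = \left(-7\right) \left(-112\right) = 784$)
$a{\left(t \right)} = 784$
$b{\left(K,31 \right)} - a{\left(-1 \right)} = 31 - 784 = -753$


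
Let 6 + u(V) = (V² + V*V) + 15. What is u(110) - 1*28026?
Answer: -3817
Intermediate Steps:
u(V) = 9 + 2*V² (u(V) = -6 + ((V² + V*V) + 15) = -6 + ((V² + V²) + 15) = -6 + (2*V² + 15) = -6 + (15 + 2*V²) = 9 + 2*V²)
u(110) - 1*28026 = (9 + 2*110²) - 1*28026 = (9 + 2*12100) - 28026 = (9 + 24200) - 28026 = 24209 - 28026 = -3817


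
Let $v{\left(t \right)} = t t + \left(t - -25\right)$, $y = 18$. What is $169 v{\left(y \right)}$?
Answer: $62023$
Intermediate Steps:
$v{\left(t \right)} = 25 + t + t^{2}$ ($v{\left(t \right)} = t^{2} + \left(t + 25\right) = t^{2} + \left(25 + t\right) = 25 + t + t^{2}$)
$169 v{\left(y \right)} = 169 \left(25 + 18 + 18^{2}\right) = 169 \left(25 + 18 + 324\right) = 169 \cdot 367 = 62023$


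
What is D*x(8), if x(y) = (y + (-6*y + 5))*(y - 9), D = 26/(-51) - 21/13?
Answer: -49315/663 ≈ -74.382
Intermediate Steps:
D = -1409/663 (D = 26*(-1/51) - 21*1/13 = -26/51 - 21/13 = -1409/663 ≈ -2.1252)
x(y) = (-9 + y)*(5 - 5*y) (x(y) = (y + (5 - 6*y))*(-9 + y) = (5 - 5*y)*(-9 + y) = (-9 + y)*(5 - 5*y))
D*x(8) = -1409*(-45 - 5*8**2 + 50*8)/663 = -1409*(-45 - 5*64 + 400)/663 = -1409*(-45 - 320 + 400)/663 = -1409/663*35 = -49315/663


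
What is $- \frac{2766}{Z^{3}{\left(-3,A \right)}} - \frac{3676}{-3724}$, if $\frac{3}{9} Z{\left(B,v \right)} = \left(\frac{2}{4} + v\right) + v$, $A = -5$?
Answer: $\frac{3347255}{3024819} \approx 1.1066$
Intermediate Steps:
$Z{\left(B,v \right)} = \frac{3}{2} + 6 v$ ($Z{\left(B,v \right)} = 3 \left(\left(\frac{2}{4} + v\right) + v\right) = 3 \left(\left(2 \cdot \frac{1}{4} + v\right) + v\right) = 3 \left(\left(\frac{1}{2} + v\right) + v\right) = 3 \left(\frac{1}{2} + 2 v\right) = \frac{3}{2} + 6 v$)
$- \frac{2766}{Z^{3}{\left(-3,A \right)}} - \frac{3676}{-3724} = - \frac{2766}{\left(\frac{3}{2} + 6 \left(-5\right)\right)^{3}} - \frac{3676}{-3724} = - \frac{2766}{\left(\frac{3}{2} - 30\right)^{3}} - - \frac{919}{931} = - \frac{2766}{\left(- \frac{57}{2}\right)^{3}} + \frac{919}{931} = - \frac{2766}{- \frac{185193}{8}} + \frac{919}{931} = \left(-2766\right) \left(- \frac{8}{185193}\right) + \frac{919}{931} = \frac{7376}{61731} + \frac{919}{931} = \frac{3347255}{3024819}$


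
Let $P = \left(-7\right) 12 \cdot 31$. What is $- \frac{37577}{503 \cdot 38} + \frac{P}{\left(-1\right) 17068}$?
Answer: $- \frac{147897845}{81559438} \approx -1.8134$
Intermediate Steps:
$P = -2604$ ($P = \left(-84\right) 31 = -2604$)
$- \frac{37577}{503 \cdot 38} + \frac{P}{\left(-1\right) 17068} = - \frac{37577}{503 \cdot 38} - \frac{2604}{\left(-1\right) 17068} = - \frac{37577}{19114} - \frac{2604}{-17068} = \left(-37577\right) \frac{1}{19114} - - \frac{651}{4267} = - \frac{37577}{19114} + \frac{651}{4267} = - \frac{147897845}{81559438}$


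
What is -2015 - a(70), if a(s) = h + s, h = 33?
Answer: -2118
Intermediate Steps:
a(s) = 33 + s
-2015 - a(70) = -2015 - (33 + 70) = -2015 - 1*103 = -2015 - 103 = -2118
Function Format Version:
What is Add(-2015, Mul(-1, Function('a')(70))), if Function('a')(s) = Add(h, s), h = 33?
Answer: -2118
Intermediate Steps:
Function('a')(s) = Add(33, s)
Add(-2015, Mul(-1, Function('a')(70))) = Add(-2015, Mul(-1, Add(33, 70))) = Add(-2015, Mul(-1, 103)) = Add(-2015, -103) = -2118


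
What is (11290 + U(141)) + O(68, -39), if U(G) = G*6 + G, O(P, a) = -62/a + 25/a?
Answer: 478840/39 ≈ 12278.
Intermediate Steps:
O(P, a) = -37/a
U(G) = 7*G (U(G) = 6*G + G = 7*G)
(11290 + U(141)) + O(68, -39) = (11290 + 7*141) - 37/(-39) = (11290 + 987) - 37*(-1/39) = 12277 + 37/39 = 478840/39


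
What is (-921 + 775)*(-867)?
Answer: 126582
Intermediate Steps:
(-921 + 775)*(-867) = -146*(-867) = 126582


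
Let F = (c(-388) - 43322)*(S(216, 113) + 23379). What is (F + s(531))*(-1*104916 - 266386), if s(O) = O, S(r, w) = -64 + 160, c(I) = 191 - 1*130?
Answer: 377076282260088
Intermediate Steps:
c(I) = 61 (c(I) = 191 - 130 = 61)
S(r, w) = 96
F = -1015551975 (F = (61 - 43322)*(96 + 23379) = -43261*23475 = -1015551975)
(F + s(531))*(-1*104916 - 266386) = (-1015551975 + 531)*(-1*104916 - 266386) = -1015551444*(-104916 - 266386) = -1015551444*(-371302) = 377076282260088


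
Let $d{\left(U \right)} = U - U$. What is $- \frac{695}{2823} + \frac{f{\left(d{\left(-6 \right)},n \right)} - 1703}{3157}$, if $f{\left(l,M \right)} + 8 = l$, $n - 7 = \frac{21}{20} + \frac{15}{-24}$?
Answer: $- \frac{7024268}{8912211} \approx -0.78816$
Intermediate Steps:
$d{\left(U \right)} = 0$
$n = \frac{297}{40}$ ($n = 7 + \left(\frac{21}{20} + \frac{15}{-24}\right) = 7 + \left(21 \cdot \frac{1}{20} + 15 \left(- \frac{1}{24}\right)\right) = 7 + \left(\frac{21}{20} - \frac{5}{8}\right) = 7 + \frac{17}{40} = \frac{297}{40} \approx 7.425$)
$f{\left(l,M \right)} = -8 + l$
$- \frac{695}{2823} + \frac{f{\left(d{\left(-6 \right)},n \right)} - 1703}{3157} = - \frac{695}{2823} + \frac{\left(-8 + 0\right) - 1703}{3157} = \left(-695\right) \frac{1}{2823} + \left(-8 - 1703\right) \frac{1}{3157} = - \frac{695}{2823} - \frac{1711}{3157} = - \frac{7024268}{8912211}$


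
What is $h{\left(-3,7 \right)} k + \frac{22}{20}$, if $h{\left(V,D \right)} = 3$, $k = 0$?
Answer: $\frac{11}{10} \approx 1.1$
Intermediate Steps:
$h{\left(-3,7 \right)} k + \frac{22}{20} = 3 \cdot 0 + \frac{22}{20} = 0 + 22 \cdot \frac{1}{20} = 0 + \frac{11}{10} = \frac{11}{10}$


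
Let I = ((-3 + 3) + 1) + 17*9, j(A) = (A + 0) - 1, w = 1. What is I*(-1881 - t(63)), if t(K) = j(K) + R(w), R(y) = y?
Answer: -299376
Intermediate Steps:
j(A) = -1 + A (j(A) = A - 1 = -1 + A)
t(K) = K (t(K) = (-1 + K) + 1 = K)
I = 154 (I = (0 + 1) + 153 = 1 + 153 = 154)
I*(-1881 - t(63)) = 154*(-1881 - 1*63) = 154*(-1881 - 63) = 154*(-1944) = -299376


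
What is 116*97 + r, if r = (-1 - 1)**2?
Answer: 11256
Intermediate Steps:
r = 4 (r = (-2)**2 = 4)
116*97 + r = 116*97 + 4 = 11252 + 4 = 11256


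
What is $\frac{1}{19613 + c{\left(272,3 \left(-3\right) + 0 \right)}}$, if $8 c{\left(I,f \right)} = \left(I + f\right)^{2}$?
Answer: $\frac{8}{226073} \approx 3.5387 \cdot 10^{-5}$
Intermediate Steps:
$c{\left(I,f \right)} = \frac{\left(I + f\right)^{2}}{8}$
$\frac{1}{19613 + c{\left(272,3 \left(-3\right) + 0 \right)}} = \frac{1}{19613 + \frac{\left(272 + \left(3 \left(-3\right) + 0\right)\right)^{2}}{8}} = \frac{1}{19613 + \frac{\left(272 + \left(-9 + 0\right)\right)^{2}}{8}} = \frac{1}{19613 + \frac{\left(272 - 9\right)^{2}}{8}} = \frac{1}{19613 + \frac{263^{2}}{8}} = \frac{1}{19613 + \frac{1}{8} \cdot 69169} = \frac{1}{19613 + \frac{69169}{8}} = \frac{1}{\frac{226073}{8}} = \frac{8}{226073}$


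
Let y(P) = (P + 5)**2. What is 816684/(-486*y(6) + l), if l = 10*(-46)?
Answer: -408342/29633 ≈ -13.780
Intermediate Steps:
l = -460
y(P) = (5 + P)**2
816684/(-486*y(6) + l) = 816684/(-486*(5 + 6)**2 - 460) = 816684/(-486*11**2 - 460) = 816684/(-486*121 - 460) = 816684/(-58806 - 460) = 816684/(-59266) = 816684*(-1/59266) = -408342/29633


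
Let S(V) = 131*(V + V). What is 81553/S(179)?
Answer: 81553/46898 ≈ 1.7389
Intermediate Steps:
S(V) = 262*V (S(V) = 131*(2*V) = 262*V)
81553/S(179) = 81553/((262*179)) = 81553/46898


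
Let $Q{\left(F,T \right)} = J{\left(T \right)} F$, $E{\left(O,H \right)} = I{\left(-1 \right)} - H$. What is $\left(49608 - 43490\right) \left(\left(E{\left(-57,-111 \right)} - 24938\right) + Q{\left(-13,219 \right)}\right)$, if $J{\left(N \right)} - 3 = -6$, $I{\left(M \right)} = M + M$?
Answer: $-151665220$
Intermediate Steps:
$I{\left(M \right)} = 2 M$
$E{\left(O,H \right)} = -2 - H$ ($E{\left(O,H \right)} = 2 \left(-1\right) - H = -2 - H$)
$J{\left(N \right)} = -3$ ($J{\left(N \right)} = 3 - 6 = -3$)
$Q{\left(F,T \right)} = - 3 F$
$\left(49608 - 43490\right) \left(\left(E{\left(-57,-111 \right)} - 24938\right) + Q{\left(-13,219 \right)}\right) = \left(49608 - 43490\right) \left(\left(\left(-2 - -111\right) - 24938\right) - -39\right) = 6118 \left(\left(\left(-2 + 111\right) - 24938\right) + 39\right) = 6118 \left(\left(109 - 24938\right) + 39\right) = 6118 \left(-24829 + 39\right) = 6118 \left(-24790\right) = -151665220$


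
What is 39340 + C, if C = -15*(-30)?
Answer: 39790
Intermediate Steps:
C = 450
39340 + C = 39340 + 450 = 39790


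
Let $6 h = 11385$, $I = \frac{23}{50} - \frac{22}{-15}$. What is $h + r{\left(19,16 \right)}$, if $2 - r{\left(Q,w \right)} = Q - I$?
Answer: $\frac{141182}{75} \approx 1882.4$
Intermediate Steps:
$I = \frac{289}{150}$ ($I = 23 \cdot \frac{1}{50} - - \frac{22}{15} = \frac{23}{50} + \frac{22}{15} = \frac{289}{150} \approx 1.9267$)
$r{\left(Q,w \right)} = \frac{589}{150} - Q$ ($r{\left(Q,w \right)} = 2 - \left(Q - \frac{289}{150}\right) = 2 - \left(- \frac{289}{150} + Q\right) = \frac{589}{150} - Q$)
$h = \frac{3795}{2}$ ($h = \frac{1}{6} \cdot 11385 = \frac{3795}{2} \approx 1897.5$)
$h + r{\left(19,16 \right)} = \frac{3795}{2} + \left(\frac{589}{150} - 19\right) = \frac{3795}{2} - \frac{2261}{150} = \frac{141182}{75}$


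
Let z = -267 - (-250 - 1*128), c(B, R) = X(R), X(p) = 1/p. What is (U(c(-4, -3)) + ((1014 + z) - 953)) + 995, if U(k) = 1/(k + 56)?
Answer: 194892/167 ≈ 1167.0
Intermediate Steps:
X(p) = 1/p
c(B, R) = 1/R
U(k) = 1/(56 + k)
z = 111 (z = -267 - (-250 - 128) = -267 - 1*(-378) = -267 + 378 = 111)
(U(c(-4, -3)) + ((1014 + z) - 953)) + 995 = (1/(56 + 1/(-3)) + ((1014 + 111) - 953)) + 995 = (1/(56 - ⅓) + (1125 - 953)) + 995 = (1/(167/3) + 172) + 995 = (3/167 + 172) + 995 = 28727/167 + 995 = 194892/167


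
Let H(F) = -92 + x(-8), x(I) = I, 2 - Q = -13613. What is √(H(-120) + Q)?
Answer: √13515 ≈ 116.25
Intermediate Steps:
Q = 13615 (Q = 2 - 1*(-13613) = 2 + 13613 = 13615)
H(F) = -100 (H(F) = -92 - 8 = -100)
√(H(-120) + Q) = √(-100 + 13615) = √13515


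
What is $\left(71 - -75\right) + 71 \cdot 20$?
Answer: $1566$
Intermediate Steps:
$\left(71 - -75\right) + 71 \cdot 20 = \left(71 + 75\right) + 1420 = 146 + 1420 = 1566$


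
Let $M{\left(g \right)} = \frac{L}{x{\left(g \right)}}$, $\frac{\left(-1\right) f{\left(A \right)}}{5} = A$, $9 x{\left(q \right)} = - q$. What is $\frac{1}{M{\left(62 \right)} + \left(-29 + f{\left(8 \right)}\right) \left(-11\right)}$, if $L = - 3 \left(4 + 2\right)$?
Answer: $\frac{31}{23610} \approx 0.001313$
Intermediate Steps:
$x{\left(q \right)} = - \frac{q}{9}$ ($x{\left(q \right)} = \frac{\left(-1\right) q}{9} = - \frac{q}{9}$)
$f{\left(A \right)} = - 5 A$
$L = -18$ ($L = \left(-3\right) 6 = -18$)
$M{\left(g \right)} = \frac{162}{g}$ ($M{\left(g \right)} = - \frac{18}{\left(- \frac{1}{9}\right) g} = - 18 \left(- \frac{9}{g}\right) = \frac{162}{g}$)
$\frac{1}{M{\left(62 \right)} + \left(-29 + f{\left(8 \right)}\right) \left(-11\right)} = \frac{1}{\frac{162}{62} + \left(-29 - 40\right) \left(-11\right)} = \frac{1}{162 \cdot \frac{1}{62} + \left(-29 - 40\right) \left(-11\right)} = \frac{1}{\frac{81}{31} - -759} = \frac{1}{\frac{81}{31} + 759} = \frac{1}{\frac{23610}{31}} = \frac{31}{23610}$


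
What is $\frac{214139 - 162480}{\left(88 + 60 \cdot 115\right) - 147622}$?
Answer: $- \frac{51659}{140634} \approx -0.36733$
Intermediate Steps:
$\frac{214139 - 162480}{\left(88 + 60 \cdot 115\right) - 147622} = \frac{51659}{\left(88 + 6900\right) - 147622} = \frac{51659}{6988 - 147622} = \frac{51659}{-140634} = 51659 \left(- \frac{1}{140634}\right) = - \frac{51659}{140634}$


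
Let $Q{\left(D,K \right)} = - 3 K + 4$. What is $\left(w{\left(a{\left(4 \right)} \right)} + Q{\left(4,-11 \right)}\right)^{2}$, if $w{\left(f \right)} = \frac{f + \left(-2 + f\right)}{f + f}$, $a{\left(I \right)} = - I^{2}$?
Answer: $\frac{370881}{256} \approx 1448.8$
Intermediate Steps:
$w{\left(f \right)} = \frac{-2 + 2 f}{2 f}$
$Q{\left(D,K \right)} = 4 - 3 K$
$\left(w{\left(a{\left(4 \right)} \right)} + Q{\left(4,-11 \right)}\right)^{2} = \left(\frac{-1 - 4^{2}}{\left(-1\right) 4^{2}} + \left(4 - -33\right)\right)^{2} = \left(\frac{-1 - 16}{\left(-1\right) 16} + \left(4 + 33\right)\right)^{2} = \left(\frac{-1 - 16}{-16} + 37\right)^{2} = \left(\left(- \frac{1}{16}\right) \left(-17\right) + 37\right)^{2} = \left(\frac{17}{16} + 37\right)^{2} = \left(\frac{609}{16}\right)^{2} = \frac{370881}{256}$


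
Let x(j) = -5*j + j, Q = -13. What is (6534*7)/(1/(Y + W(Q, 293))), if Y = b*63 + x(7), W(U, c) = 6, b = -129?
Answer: -372718962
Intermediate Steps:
x(j) = -4*j
Y = -8155 (Y = -129*63 - 4*7 = -8127 - 28 = -8155)
(6534*7)/(1/(Y + W(Q, 293))) = (6534*7)/(1/(-8155 + 6)) = 45738/(1/(-8149)) = 45738/(-1/8149) = 45738*(-8149) = -372718962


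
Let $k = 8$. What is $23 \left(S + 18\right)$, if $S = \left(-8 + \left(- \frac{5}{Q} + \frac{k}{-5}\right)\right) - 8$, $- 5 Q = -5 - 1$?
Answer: $- \frac{2599}{30} \approx -86.633$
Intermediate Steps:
$Q = \frac{6}{5}$ ($Q = - \frac{-5 - 1}{5} = \left(- \frac{1}{5}\right) \left(-6\right) = \frac{6}{5} \approx 1.2$)
$S = - \frac{653}{30}$ ($S = \left(-8 + \left(- \frac{5}{\frac{6}{5}} + \frac{8}{-5}\right)\right) - 8 = \left(-8 + \left(\left(-5\right) \frac{5}{6} + 8 \left(- \frac{1}{5}\right)\right)\right) - 8 = \left(-8 - \frac{173}{30}\right) - 8 = - \frac{413}{30} - 8 = - \frac{653}{30} \approx -21.767$)
$23 \left(S + 18\right) = 23 \left(- \frac{653}{30} + 18\right) = 23 \left(- \frac{113}{30}\right) = - \frac{2599}{30}$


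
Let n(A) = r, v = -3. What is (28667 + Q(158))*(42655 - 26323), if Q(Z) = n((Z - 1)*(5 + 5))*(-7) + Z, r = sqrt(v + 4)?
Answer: 470655576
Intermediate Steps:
r = 1 (r = sqrt(-3 + 4) = sqrt(1) = 1)
n(A) = 1
Q(Z) = -7 + Z (Q(Z) = 1*(-7) + Z = -7 + Z)
(28667 + Q(158))*(42655 - 26323) = (28667 + (-7 + 158))*(42655 - 26323) = (28667 + 151)*16332 = 28818*16332 = 470655576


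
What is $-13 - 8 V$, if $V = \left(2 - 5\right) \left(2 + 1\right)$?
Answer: $59$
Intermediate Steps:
$V = -9$ ($V = \left(-3\right) 3 = -9$)
$-13 - 8 V = -13 - -72 = -13 + 72 = 59$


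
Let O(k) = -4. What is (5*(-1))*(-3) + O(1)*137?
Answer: -533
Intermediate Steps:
(5*(-1))*(-3) + O(1)*137 = (5*(-1))*(-3) - 4*137 = -5*(-3) - 548 = 15 - 548 = -533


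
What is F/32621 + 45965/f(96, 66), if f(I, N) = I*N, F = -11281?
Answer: 1427947849/206686656 ≈ 6.9088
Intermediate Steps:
F/32621 + 45965/f(96, 66) = -11281/32621 + 45965/((96*66)) = -11281*1/32621 + 45965/6336 = -11281/32621 + 45965*(1/6336) = -11281/32621 + 45965/6336 = 1427947849/206686656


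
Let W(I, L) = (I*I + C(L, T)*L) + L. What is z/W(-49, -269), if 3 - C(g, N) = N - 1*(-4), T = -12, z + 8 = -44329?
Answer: 44337/827 ≈ 53.612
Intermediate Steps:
z = -44337 (z = -8 - 44329 = -44337)
C(g, N) = -1 - N (C(g, N) = 3 - (N - 1*(-4)) = 3 - (N + 4) = 3 - (4 + N) = 3 + (-4 - N) = -1 - N)
W(I, L) = I**2 + 12*L (W(I, L) = (I*I + (-1 - 1*(-12))*L) + L = (I**2 + (-1 + 12)*L) + L = (I**2 + 11*L) + L = I**2 + 12*L)
z/W(-49, -269) = -44337/((-49)**2 + 12*(-269)) = -44337/(2401 - 3228) = -44337/(-827) = -44337*(-1/827) = 44337/827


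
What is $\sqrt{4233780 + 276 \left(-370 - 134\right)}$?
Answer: $6 \sqrt{113741} \approx 2023.5$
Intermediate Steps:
$\sqrt{4233780 + 276 \left(-370 - 134\right)} = \sqrt{4233780 + 276 \left(-504\right)} = \sqrt{4233780 - 139104} = \sqrt{4094676} = 6 \sqrt{113741}$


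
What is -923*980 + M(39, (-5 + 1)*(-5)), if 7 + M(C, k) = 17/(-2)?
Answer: -1809111/2 ≈ -9.0456e+5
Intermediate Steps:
M(C, k) = -31/2 (M(C, k) = -7 + 17/(-2) = -7 + 17*(-½) = -7 - 17/2 = -31/2)
-923*980 + M(39, (-5 + 1)*(-5)) = -923*980 - 31/2 = -904540 - 31/2 = -1809111/2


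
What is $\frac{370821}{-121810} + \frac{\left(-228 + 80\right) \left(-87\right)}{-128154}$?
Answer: $- \frac{629366923}{200133830} \approx -3.1447$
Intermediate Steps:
$\frac{370821}{-121810} + \frac{\left(-228 + 80\right) \left(-87\right)}{-128154} = 370821 \left(- \frac{1}{121810}\right) + \left(-148\right) \left(-87\right) \left(- \frac{1}{128154}\right) = - \frac{370821}{121810} + 12876 \left(- \frac{1}{128154}\right) = - \frac{370821}{121810} - \frac{2146}{21359} = - \frac{629366923}{200133830}$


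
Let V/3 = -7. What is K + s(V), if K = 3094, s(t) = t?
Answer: 3073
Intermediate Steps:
V = -21 (V = 3*(-7) = -21)
K + s(V) = 3094 - 21 = 3073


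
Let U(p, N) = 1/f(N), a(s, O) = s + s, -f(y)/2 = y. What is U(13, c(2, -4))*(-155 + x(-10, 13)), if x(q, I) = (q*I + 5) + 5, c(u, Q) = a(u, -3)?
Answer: 275/8 ≈ 34.375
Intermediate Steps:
f(y) = -2*y
a(s, O) = 2*s
c(u, Q) = 2*u
U(p, N) = -1/(2*N) (U(p, N) = 1/(-2*N) = -1/(2*N))
x(q, I) = 10 + I*q (x(q, I) = (I*q + 5) + 5 = (5 + I*q) + 5 = 10 + I*q)
U(13, c(2, -4))*(-155 + x(-10, 13)) = (-1/(2*(2*2)))*(-155 + (10 + 13*(-10))) = (-½/4)*(-155 + (10 - 130)) = (-½*¼)*(-155 - 120) = -⅛*(-275) = 275/8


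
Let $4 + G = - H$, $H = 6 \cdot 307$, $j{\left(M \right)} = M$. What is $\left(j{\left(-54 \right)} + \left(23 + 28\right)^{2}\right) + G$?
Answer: $701$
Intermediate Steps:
$H = 1842$
$G = -1846$ ($G = -4 - 1842 = -1846$)
$\left(j{\left(-54 \right)} + \left(23 + 28\right)^{2}\right) + G = \left(-54 + \left(23 + 28\right)^{2}\right) - 1846 = \left(-54 + 51^{2}\right) - 1846 = \left(-54 + 2601\right) - 1846 = 2547 - 1846 = 701$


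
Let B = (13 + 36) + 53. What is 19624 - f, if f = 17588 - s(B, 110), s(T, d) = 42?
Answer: 2078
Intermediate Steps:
B = 102 (B = 49 + 53 = 102)
f = 17546 (f = 17588 - 1*42 = 17588 - 42 = 17546)
19624 - f = 19624 - 1*17546 = 19624 - 17546 = 2078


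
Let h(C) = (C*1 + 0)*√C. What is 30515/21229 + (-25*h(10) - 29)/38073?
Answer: 1161181954/808251717 - 250*√10/38073 ≈ 1.4159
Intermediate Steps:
h(C) = C^(3/2) (h(C) = (C + 0)*√C = C*√C = C^(3/2))
30515/21229 + (-25*h(10) - 29)/38073 = 30515/21229 + (-250*√10 - 29)/38073 = 30515*(1/21229) + (-250*√10 - 29)*(1/38073) = 30515/21229 + (-250*√10 - 29)*(1/38073) = 30515/21229 + (-29 - 250*√10)*(1/38073) = 30515/21229 + (-29/38073 - 250*√10/38073) = 1161181954/808251717 - 250*√10/38073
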